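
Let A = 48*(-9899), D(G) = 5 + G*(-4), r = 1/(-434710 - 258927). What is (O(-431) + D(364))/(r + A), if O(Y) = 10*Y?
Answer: 3996042757/329583007825 ≈ 0.012125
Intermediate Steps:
r = -1/693637 (r = 1/(-693637) = -1/693637 ≈ -1.4417e-6)
D(G) = 5 - 4*G
A = -475152
(O(-431) + D(364))/(r + A) = (10*(-431) + (5 - 4*364))/(-1/693637 - 475152) = (-4310 + (5 - 1456))/(-329583007825/693637) = (-4310 - 1451)*(-693637/329583007825) = -5761*(-693637/329583007825) = 3996042757/329583007825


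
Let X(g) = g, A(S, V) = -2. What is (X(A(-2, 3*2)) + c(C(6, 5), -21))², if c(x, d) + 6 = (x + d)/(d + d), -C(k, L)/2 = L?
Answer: 93025/1764 ≈ 52.735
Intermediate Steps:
C(k, L) = -2*L
c(x, d) = -6 + (d + x)/(2*d) (c(x, d) = -6 + (x + d)/(d + d) = -6 + (d + x)/((2*d)) = -6 + (d + x)*(1/(2*d)) = -6 + (d + x)/(2*d))
(X(A(-2, 3*2)) + c(C(6, 5), -21))² = (-2 + (½)*(-2*5 - 11*(-21))/(-21))² = (-2 + (½)*(-1/21)*(-10 + 231))² = (-2 + (½)*(-1/21)*221)² = (-2 - 221/42)² = (-305/42)² = 93025/1764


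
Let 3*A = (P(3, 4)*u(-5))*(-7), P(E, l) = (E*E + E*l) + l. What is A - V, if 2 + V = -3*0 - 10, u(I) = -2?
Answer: 386/3 ≈ 128.67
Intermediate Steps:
P(E, l) = l + E² + E*l (P(E, l) = (E² + E*l) + l = l + E² + E*l)
V = -12 (V = -2 + (-3*0 - 10) = -2 + (0 - 10) = -2 - 10 = -12)
A = 350/3 (A = (((4 + 3² + 3*4)*(-2))*(-7))/3 = (((4 + 9 + 12)*(-2))*(-7))/3 = ((25*(-2))*(-7))/3 = (-50*(-7))/3 = (⅓)*350 = 350/3 ≈ 116.67)
A - V = 350/3 - 1*(-12) = 350/3 + 12 = 386/3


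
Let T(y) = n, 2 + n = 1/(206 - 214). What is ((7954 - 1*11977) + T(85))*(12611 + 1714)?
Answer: -461279325/8 ≈ -5.7660e+7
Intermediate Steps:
n = -17/8 (n = -2 + 1/(206 - 214) = -2 + 1/(-8) = -2 - 1/8 = -17/8 ≈ -2.1250)
T(y) = -17/8
((7954 - 1*11977) + T(85))*(12611 + 1714) = ((7954 - 1*11977) - 17/8)*(12611 + 1714) = ((7954 - 11977) - 17/8)*14325 = (-4023 - 17/8)*14325 = -32201/8*14325 = -461279325/8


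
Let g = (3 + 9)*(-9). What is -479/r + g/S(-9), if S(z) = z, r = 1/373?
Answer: -178655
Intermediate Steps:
r = 1/373 ≈ 0.0026810
g = -108 (g = 12*(-9) = -108)
-479/r + g/S(-9) = -479/1/373 - 108/(-9) = -479*373 - 108*(-⅑) = -178667 + 12 = -178655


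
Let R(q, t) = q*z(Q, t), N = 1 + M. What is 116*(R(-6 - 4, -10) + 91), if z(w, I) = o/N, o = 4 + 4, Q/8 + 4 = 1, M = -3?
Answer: 15196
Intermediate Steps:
N = -2 (N = 1 - 3 = -2)
Q = -24 (Q = -32 + 8*1 = -32 + 8 = -24)
o = 8
z(w, I) = -4 (z(w, I) = 8/(-2) = 8*(-½) = -4)
R(q, t) = -4*q (R(q, t) = q*(-4) = -4*q)
116*(R(-6 - 4, -10) + 91) = 116*(-4*(-6 - 4) + 91) = 116*(-4*(-10) + 91) = 116*(40 + 91) = 116*131 = 15196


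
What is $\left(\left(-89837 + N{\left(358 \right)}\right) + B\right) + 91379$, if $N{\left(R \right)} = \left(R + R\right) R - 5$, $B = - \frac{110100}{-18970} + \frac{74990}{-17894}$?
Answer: $\frac{4376630518490}{16972459} \approx 2.5787 \cdot 10^{5}$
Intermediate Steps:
$B = \frac{27378455}{16972459}$ ($B = \left(-110100\right) \left(- \frac{1}{18970}\right) + 74990 \left(- \frac{1}{17894}\right) = \frac{11010}{1897} - \frac{37495}{8947} = \frac{27378455}{16972459} \approx 1.6131$)
$N{\left(R \right)} = -5 + 2 R^{2}$ ($N{\left(R \right)} = 2 R R - 5 = 2 R^{2} - 5 = -5 + 2 R^{2}$)
$\left(\left(-89837 + N{\left(358 \right)}\right) + B\right) + 91379 = \left(\left(-89837 - \left(5 - 2 \cdot 358^{2}\right)\right) + \frac{27378455}{16972459}\right) + 91379 = \left(\left(-89837 + \left(-5 + 2 \cdot 128164\right)\right) + \frac{27378455}{16972459}\right) + 91379 = \left(\left(-89837 + \left(-5 + 256328\right)\right) + \frac{27378455}{16972459}\right) + 91379 = \left(\left(-89837 + 256323\right) + \frac{27378455}{16972459}\right) + 91379 = \left(166486 + \frac{27378455}{16972459}\right) + 91379 = \frac{2825704187529}{16972459} + 91379 = \frac{4376630518490}{16972459}$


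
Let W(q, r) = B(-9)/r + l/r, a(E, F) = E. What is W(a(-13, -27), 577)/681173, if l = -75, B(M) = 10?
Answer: -65/393036821 ≈ -1.6538e-7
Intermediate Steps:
W(q, r) = -65/r (W(q, r) = 10/r - 75/r = -65/r)
W(a(-13, -27), 577)/681173 = -65/577/681173 = -65*1/577*(1/681173) = -65/577*1/681173 = -65/393036821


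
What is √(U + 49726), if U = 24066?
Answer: 8*√1153 ≈ 271.65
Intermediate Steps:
√(U + 49726) = √(24066 + 49726) = √73792 = 8*√1153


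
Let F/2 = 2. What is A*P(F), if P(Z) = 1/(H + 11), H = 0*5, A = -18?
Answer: -18/11 ≈ -1.6364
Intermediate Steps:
H = 0
F = 4 (F = 2*2 = 4)
P(Z) = 1/11 (P(Z) = 1/(0 + 11) = 1/11)
A*P(F) = -18*1/11 = -18/11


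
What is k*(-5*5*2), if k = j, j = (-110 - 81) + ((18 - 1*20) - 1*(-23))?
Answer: 8500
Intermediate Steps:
j = -170 (j = -191 + ((18 - 20) + 23) = -191 + (-2 + 23) = -191 + 21 = -170)
k = -170
k*(-5*5*2) = -170*(-5*5)*2 = -(-4250)*2 = -170*(-50) = 8500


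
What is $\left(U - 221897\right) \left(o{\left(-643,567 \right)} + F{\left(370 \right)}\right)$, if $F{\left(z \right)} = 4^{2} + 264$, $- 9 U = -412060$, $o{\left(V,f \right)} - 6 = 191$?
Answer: $-84005689$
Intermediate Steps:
$o{\left(V,f \right)} = 197$ ($o{\left(V,f \right)} = 6 + 191 = 197$)
$U = \frac{412060}{9}$ ($U = \left(- \frac{1}{9}\right) \left(-412060\right) = \frac{412060}{9} \approx 45784.0$)
$F{\left(z \right)} = 280$ ($F{\left(z \right)} = 16 + 264 = 280$)
$\left(U - 221897\right) \left(o{\left(-643,567 \right)} + F{\left(370 \right)}\right) = \left(\frac{412060}{9} - 221897\right) \left(197 + 280\right) = \left(- \frac{1585013}{9}\right) 477 = -84005689$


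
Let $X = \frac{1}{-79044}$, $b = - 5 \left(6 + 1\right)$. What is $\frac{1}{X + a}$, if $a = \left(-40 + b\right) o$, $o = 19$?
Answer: $- \frac{79044}{112637701} \approx -0.00070175$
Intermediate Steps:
$b = -35$ ($b = \left(-5\right) 7 = -35$)
$a = -1425$ ($a = \left(-40 - 35\right) 19 = \left(-75\right) 19 = -1425$)
$X = - \frac{1}{79044} \approx -1.2651 \cdot 10^{-5}$
$\frac{1}{X + a} = \frac{1}{- \frac{1}{79044} - 1425} = \frac{1}{- \frac{112637701}{79044}} = - \frac{79044}{112637701}$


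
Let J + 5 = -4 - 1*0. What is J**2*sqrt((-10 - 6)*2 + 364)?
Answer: 162*sqrt(83) ≈ 1475.9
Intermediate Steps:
J = -9 (J = -5 + (-4 - 1*0) = -5 + (-4 + 0) = -5 - 4 = -9)
J**2*sqrt((-10 - 6)*2 + 364) = (-9)**2*sqrt((-10 - 6)*2 + 364) = 81*sqrt(-16*2 + 364) = 81*sqrt(-32 + 364) = 81*sqrt(332) = 81*(2*sqrt(83)) = 162*sqrt(83)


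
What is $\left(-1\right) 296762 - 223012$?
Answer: $-519774$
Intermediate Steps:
$\left(-1\right) 296762 - 223012 = -296762 - 223012 = -519774$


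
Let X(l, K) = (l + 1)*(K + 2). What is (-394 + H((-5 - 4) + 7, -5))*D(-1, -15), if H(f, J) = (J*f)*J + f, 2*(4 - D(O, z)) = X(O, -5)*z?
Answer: -1784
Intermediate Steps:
X(l, K) = (1 + l)*(2 + K)
D(O, z) = 4 - z*(-3 - 3*O)/2 (D(O, z) = 4 - (2 - 5 + 2*O - 5*O)*z/2 = 4 - (-3 - 3*O)*z/2 = 4 - z*(-3 - 3*O)/2)
H(f, J) = f + f*J² (H(f, J) = f*J² + f = f + f*J²)
(-394 + H((-5 - 4) + 7, -5))*D(-1, -15) = (-394 + ((-5 - 4) + 7)*(1 + (-5)²))*(4 + (3/2)*(-15)*(1 - 1)) = (-394 + (-9 + 7)*(1 + 25))*(4 + (3/2)*(-15)*0) = (-394 - 2*26)*(4 + 0) = (-394 - 52)*4 = -446*4 = -1784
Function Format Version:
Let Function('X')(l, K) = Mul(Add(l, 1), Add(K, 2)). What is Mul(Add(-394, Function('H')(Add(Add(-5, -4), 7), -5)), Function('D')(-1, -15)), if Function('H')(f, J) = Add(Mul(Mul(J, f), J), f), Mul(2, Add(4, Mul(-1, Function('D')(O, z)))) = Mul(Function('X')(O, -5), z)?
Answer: -1784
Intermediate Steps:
Function('X')(l, K) = Mul(Add(1, l), Add(2, K))
Function('D')(O, z) = Add(4, Mul(Rational(-1, 2), z, Add(-3, Mul(-3, O)))) (Function('D')(O, z) = Add(4, Mul(Rational(-1, 2), Mul(Add(2, -5, Mul(2, O), Mul(-5, O)), z))) = Add(4, Mul(Rational(-1, 2), Mul(Add(-3, Mul(-3, O)), z))) = Add(4, Mul(Rational(-1, 2), Mul(z, Add(-3, Mul(-3, O))))) = Add(4, Mul(Rational(-1, 2), z, Add(-3, Mul(-3, O)))))
Function('H')(f, J) = Add(f, Mul(f, Pow(J, 2))) (Function('H')(f, J) = Add(Mul(f, Pow(J, 2)), f) = Add(f, Mul(f, Pow(J, 2))))
Mul(Add(-394, Function('H')(Add(Add(-5, -4), 7), -5)), Function('D')(-1, -15)) = Mul(Add(-394, Mul(Add(Add(-5, -4), 7), Add(1, Pow(-5, 2)))), Add(4, Mul(Rational(3, 2), -15, Add(1, -1)))) = Mul(Add(-394, Mul(Add(-9, 7), Add(1, 25))), Add(4, Mul(Rational(3, 2), -15, 0))) = Mul(Add(-394, Mul(-2, 26)), Add(4, 0)) = Mul(Add(-394, -52), 4) = Mul(-446, 4) = -1784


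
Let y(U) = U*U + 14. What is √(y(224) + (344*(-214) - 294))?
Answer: 2*I*√5930 ≈ 154.01*I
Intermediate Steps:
y(U) = 14 + U² (y(U) = U² + 14 = 14 + U²)
√(y(224) + (344*(-214) - 294)) = √((14 + 224²) + (344*(-214) - 294)) = √((14 + 50176) + (-73616 - 294)) = √(50190 - 73910) = √(-23720) = 2*I*√5930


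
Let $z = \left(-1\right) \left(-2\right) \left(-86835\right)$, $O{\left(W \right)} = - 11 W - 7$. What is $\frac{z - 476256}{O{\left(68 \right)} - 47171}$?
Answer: $\frac{324963}{23963} \approx 13.561$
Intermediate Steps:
$O{\left(W \right)} = -7 - 11 W$
$z = -173670$ ($z = 2 \left(-86835\right) = -173670$)
$\frac{z - 476256}{O{\left(68 \right)} - 47171} = \frac{-173670 - 476256}{\left(-7 - 748\right) - 47171} = - \frac{649926}{\left(-7 - 748\right) - 47171} = - \frac{649926}{-755 - 47171} = - \frac{649926}{-47926} = \left(-649926\right) \left(- \frac{1}{47926}\right) = \frac{324963}{23963}$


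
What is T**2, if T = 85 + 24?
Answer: 11881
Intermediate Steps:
T = 109
T**2 = 109**2 = 11881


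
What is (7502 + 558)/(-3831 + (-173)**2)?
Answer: 4030/13049 ≈ 0.30884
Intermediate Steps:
(7502 + 558)/(-3831 + (-173)**2) = 8060/(-3831 + 29929) = 8060/26098 = 8060*(1/26098) = 4030/13049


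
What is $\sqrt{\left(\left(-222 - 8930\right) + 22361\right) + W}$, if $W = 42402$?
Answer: $3 \sqrt{6179} \approx 235.82$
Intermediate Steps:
$\sqrt{\left(\left(-222 - 8930\right) + 22361\right) + W} = \sqrt{\left(\left(-222 - 8930\right) + 22361\right) + 42402} = \sqrt{\left(-9152 + 22361\right) + 42402} = \sqrt{13209 + 42402} = \sqrt{55611} = 3 \sqrt{6179}$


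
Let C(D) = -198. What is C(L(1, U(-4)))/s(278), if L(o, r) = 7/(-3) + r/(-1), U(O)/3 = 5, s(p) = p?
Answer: -99/139 ≈ -0.71223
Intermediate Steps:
U(O) = 15 (U(O) = 3*5 = 15)
L(o, r) = -7/3 - r (L(o, r) = 7*(-1/3) + r*(-1) = -7/3 - r)
C(L(1, U(-4)))/s(278) = -198/278 = -198*1/278 = -99/139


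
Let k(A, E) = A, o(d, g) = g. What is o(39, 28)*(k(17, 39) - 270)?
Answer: -7084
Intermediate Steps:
o(39, 28)*(k(17, 39) - 270) = 28*(17 - 270) = 28*(-253) = -7084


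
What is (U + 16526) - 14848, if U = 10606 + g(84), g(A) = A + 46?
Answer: 12414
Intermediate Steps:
g(A) = 46 + A
U = 10736 (U = 10606 + (46 + 84) = 10606 + 130 = 10736)
(U + 16526) - 14848 = (10736 + 16526) - 14848 = 27262 - 14848 = 12414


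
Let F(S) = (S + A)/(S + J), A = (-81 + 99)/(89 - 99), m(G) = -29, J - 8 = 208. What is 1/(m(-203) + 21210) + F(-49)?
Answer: -5379139/17686135 ≈ -0.30414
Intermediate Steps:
J = 216 (J = 8 + 208 = 216)
A = -9/5 (A = 18/(-10) = 18*(-1/10) = -9/5 ≈ -1.8000)
F(S) = (-9/5 + S)/(216 + S) (F(S) = (S - 9/5)/(S + 216) = (-9/5 + S)/(216 + S))
1/(m(-203) + 21210) + F(-49) = 1/(-29 + 21210) + (-9/5 - 49)/(216 - 49) = 1/21181 - 254/5/167 = 1/21181 + (1/167)*(-254/5) = 1/21181 - 254/835 = -5379139/17686135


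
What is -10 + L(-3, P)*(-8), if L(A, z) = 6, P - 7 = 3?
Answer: -58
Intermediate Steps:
P = 10 (P = 7 + 3 = 10)
-10 + L(-3, P)*(-8) = -10 + 6*(-8) = -10 - 48 = -58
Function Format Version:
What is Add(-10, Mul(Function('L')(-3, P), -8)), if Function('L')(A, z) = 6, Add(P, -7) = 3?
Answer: -58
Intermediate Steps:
P = 10 (P = Add(7, 3) = 10)
Add(-10, Mul(Function('L')(-3, P), -8)) = Add(-10, Mul(6, -8)) = Add(-10, -48) = -58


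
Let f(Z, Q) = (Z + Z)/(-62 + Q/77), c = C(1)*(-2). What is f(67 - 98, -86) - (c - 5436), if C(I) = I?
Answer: 13216727/2430 ≈ 5439.0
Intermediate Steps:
c = -2 (c = 1*(-2) = -2)
f(Z, Q) = 2*Z/(-62 + Q/77) (f(Z, Q) = (2*Z)/(-62 + Q*(1/77)) = (2*Z)/(-62 + Q/77) = 2*Z/(-62 + Q/77))
f(67 - 98, -86) - (c - 5436) = 154*(67 - 98)/(-4774 - 86) - (-2 - 5436) = 154*(-31)/(-4860) - 1*(-5438) = 154*(-31)*(-1/4860) + 5438 = 2387/2430 + 5438 = 13216727/2430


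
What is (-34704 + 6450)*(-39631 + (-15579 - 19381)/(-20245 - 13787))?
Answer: 793871021936/709 ≈ 1.1197e+9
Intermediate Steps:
(-34704 + 6450)*(-39631 + (-15579 - 19381)/(-20245 - 13787)) = -28254*(-39631 - 34960/(-34032)) = -28254*(-39631 - 34960*(-1/34032)) = -28254*(-39631 + 2185/2127) = -28254*(-84292952/2127) = 793871021936/709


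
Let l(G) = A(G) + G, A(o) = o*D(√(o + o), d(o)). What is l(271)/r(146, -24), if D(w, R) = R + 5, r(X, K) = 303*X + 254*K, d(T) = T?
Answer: 75067/38142 ≈ 1.9681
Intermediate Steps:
r(X, K) = 254*K + 303*X
D(w, R) = 5 + R
A(o) = o*(5 + o)
l(G) = G + G*(5 + G) (l(G) = G*(5 + G) + G = G + G*(5 + G))
l(271)/r(146, -24) = (271*(6 + 271))/(254*(-24) + 303*146) = (271*277)/(-6096 + 44238) = 75067/38142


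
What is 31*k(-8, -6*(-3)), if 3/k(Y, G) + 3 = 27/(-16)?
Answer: -496/25 ≈ -19.840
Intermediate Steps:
k(Y, G) = -16/25 (k(Y, G) = 3/(-3 + 27/(-16)) = 3/(-3 + 27*(-1/16)) = 3/(-3 - 27/16) = 3/(-75/16) = 3*(-16/75) = -16/25)
31*k(-8, -6*(-3)) = 31*(-16/25) = -496/25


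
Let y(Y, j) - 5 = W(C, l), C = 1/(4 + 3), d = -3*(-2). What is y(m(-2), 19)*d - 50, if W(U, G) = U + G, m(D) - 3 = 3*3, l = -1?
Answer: -176/7 ≈ -25.143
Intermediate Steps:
d = 6
m(D) = 12 (m(D) = 3 + 3*3 = 3 + 9 = 12)
C = ⅐ (C = 1/7 = ⅐ ≈ 0.14286)
W(U, G) = G + U
y(Y, j) = 29/7 (y(Y, j) = 5 + (-1 + ⅐) = 5 - 6/7 = 29/7)
y(m(-2), 19)*d - 50 = (29/7)*6 - 50 = 174/7 - 50 = -176/7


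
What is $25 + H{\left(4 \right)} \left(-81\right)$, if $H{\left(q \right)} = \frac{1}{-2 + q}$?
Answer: $- \frac{31}{2} \approx -15.5$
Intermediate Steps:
$25 + H{\left(4 \right)} \left(-81\right) = 25 + \frac{1}{-2 + 4} \left(-81\right) = 25 + \frac{1}{2} \left(-81\right) = 25 - \frac{81}{2} = - \frac{31}{2}$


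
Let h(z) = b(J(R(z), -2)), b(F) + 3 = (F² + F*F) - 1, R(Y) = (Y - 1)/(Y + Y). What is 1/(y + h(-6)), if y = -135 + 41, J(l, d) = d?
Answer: -1/90 ≈ -0.011111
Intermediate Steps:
R(Y) = (-1 + Y)/(2*Y) (R(Y) = (-1 + Y)/((2*Y)) = (-1 + Y)*(1/(2*Y)) = (-1 + Y)/(2*Y))
b(F) = -4 + 2*F² (b(F) = -3 + ((F² + F*F) - 1) = -3 + ((F² + F²) - 1) = -3 + (2*F² - 1) = -3 + (-1 + 2*F²) = -4 + 2*F²)
h(z) = 4 (h(z) = -4 + 2*(-2)² = -4 + 2*4 = -4 + 8 = 4)
y = -94
1/(y + h(-6)) = 1/(-94 + 4) = 1/(-90) = -1/90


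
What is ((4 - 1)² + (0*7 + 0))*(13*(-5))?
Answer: -585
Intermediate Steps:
((4 - 1)² + (0*7 + 0))*(13*(-5)) = (3² + (0 + 0))*(-65) = (9 + 0)*(-65) = 9*(-65) = -585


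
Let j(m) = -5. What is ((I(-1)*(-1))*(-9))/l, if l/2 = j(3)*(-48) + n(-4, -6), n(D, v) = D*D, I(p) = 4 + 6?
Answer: 45/256 ≈ 0.17578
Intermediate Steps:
I(p) = 10
n(D, v) = D²
l = 512 (l = 2*(-5*(-48) + (-4)²) = 2*(240 + 16) = 2*256 = 512)
((I(-1)*(-1))*(-9))/l = ((10*(-1))*(-9))/512 = -10*(-9)*(1/512) = 90*(1/512) = 45/256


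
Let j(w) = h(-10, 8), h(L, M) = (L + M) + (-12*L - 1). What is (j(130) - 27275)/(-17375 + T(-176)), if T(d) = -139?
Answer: 13579/8757 ≈ 1.5506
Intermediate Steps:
h(L, M) = -1 + M - 11*L (h(L, M) = (L + M) + (-1 - 12*L) = -1 + M - 11*L)
j(w) = 117 (j(w) = -1 + 8 - 11*(-10) = -1 + 8 + 110 = 117)
(j(130) - 27275)/(-17375 + T(-176)) = (117 - 27275)/(-17375 - 139) = -27158/(-17514) = -27158*(-1/17514) = 13579/8757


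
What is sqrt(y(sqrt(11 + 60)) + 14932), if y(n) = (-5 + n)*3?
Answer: sqrt(14917 + 3*sqrt(71)) ≈ 122.24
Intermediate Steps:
y(n) = -15 + 3*n
sqrt(y(sqrt(11 + 60)) + 14932) = sqrt((-15 + 3*sqrt(11 + 60)) + 14932) = sqrt((-15 + 3*sqrt(71)) + 14932) = sqrt(14917 + 3*sqrt(71))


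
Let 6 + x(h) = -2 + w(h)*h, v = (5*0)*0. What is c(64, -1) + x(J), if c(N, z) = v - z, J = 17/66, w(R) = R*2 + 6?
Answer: -11591/2178 ≈ -5.3219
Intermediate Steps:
w(R) = 6 + 2*R (w(R) = 2*R + 6 = 6 + 2*R)
J = 17/66 (J = 17*(1/66) = 17/66 ≈ 0.25758)
v = 0 (v = 0*0 = 0)
x(h) = -8 + h*(6 + 2*h) (x(h) = -6 + (-2 + (6 + 2*h)*h) = -6 + (-2 + h*(6 + 2*h)) = -8 + h*(6 + 2*h))
c(N, z) = -z (c(N, z) = 0 - z = -z)
c(64, -1) + x(J) = -1*(-1) + (-8 + 2*(17/66)*(3 + 17/66)) = 1 + (-8 + 2*(17/66)*(215/66)) = 1 + (-8 + 3655/2178) = 1 - 13769/2178 = -11591/2178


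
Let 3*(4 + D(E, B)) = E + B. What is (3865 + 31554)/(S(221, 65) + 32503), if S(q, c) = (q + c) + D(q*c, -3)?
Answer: 106257/112717 ≈ 0.94269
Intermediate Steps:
D(E, B) = -4 + B/3 + E/3 (D(E, B) = -4 + (E + B)/3 = -4 + (B + E)/3 = -4 + (B/3 + E/3) = -4 + B/3 + E/3)
S(q, c) = -5 + c + q + c*q/3 (S(q, c) = (q + c) + (-4 + (1/3)*(-3) + (q*c)/3) = (c + q) + (-4 - 1 + (c*q)/3) = (c + q) + (-4 - 1 + c*q/3) = (c + q) + (-5 + c*q/3) = -5 + c + q + c*q/3)
(3865 + 31554)/(S(221, 65) + 32503) = (3865 + 31554)/((-5 + 65 + 221 + (1/3)*65*221) + 32503) = 35419/((-5 + 65 + 221 + 14365/3) + 32503) = 35419/(15208/3 + 32503) = 35419/(112717/3) = 35419*(3/112717) = 106257/112717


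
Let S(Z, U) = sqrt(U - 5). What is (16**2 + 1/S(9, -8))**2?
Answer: (3328 - I*sqrt(13))**2/169 ≈ 65536.0 - 142.0*I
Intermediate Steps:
S(Z, U) = sqrt(-5 + U)
(16**2 + 1/S(9, -8))**2 = (16**2 + 1/(sqrt(-5 - 8)))**2 = (256 + 1/(sqrt(-13)))**2 = (256 + 1/(I*sqrt(13)))**2 = (256 - I*sqrt(13)/13)**2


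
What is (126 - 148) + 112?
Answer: 90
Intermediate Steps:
(126 - 148) + 112 = -22 + 112 = 90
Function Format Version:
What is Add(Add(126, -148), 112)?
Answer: 90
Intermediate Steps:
Add(Add(126, -148), 112) = Add(-22, 112) = 90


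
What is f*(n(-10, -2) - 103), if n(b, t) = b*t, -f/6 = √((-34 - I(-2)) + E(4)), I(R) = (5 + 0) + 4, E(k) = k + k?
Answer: 498*I*√35 ≈ 2946.2*I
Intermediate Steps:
E(k) = 2*k
I(R) = 9 (I(R) = 5 + 4 = 9)
f = -6*I*√35 (f = -6*√((-34 - 1*9) + 2*4) = -6*√((-34 - 9) + 8) = -6*√(-43 + 8) = -6*I*√35 ≈ -35.496*I)
f*(n(-10, -2) - 103) = (-6*I*√35)*(-10*(-2) - 103) = (-6*I*√35)*(20 - 103) = -6*I*√35*(-83) = 498*I*√35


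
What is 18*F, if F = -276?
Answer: -4968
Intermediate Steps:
18*F = 18*(-276) = -4968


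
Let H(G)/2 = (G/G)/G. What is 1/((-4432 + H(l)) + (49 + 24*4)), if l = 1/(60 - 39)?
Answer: -1/4245 ≈ -0.00023557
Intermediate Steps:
l = 1/21 ≈ 0.047619
H(G) = 2/G (H(G) = 2*((G/G)/G) = 2*(1/G) = 2/G)
1/((-4432 + H(l)) + (49 + 24*4)) = 1/((-4432 + 2/(1/21)) + (49 + 24*4)) = 1/((-4432 + 2*21) + (49 + 96)) = 1/((-4432 + 42) + 145) = 1/(-4390 + 145) = 1/(-4245) = -1/4245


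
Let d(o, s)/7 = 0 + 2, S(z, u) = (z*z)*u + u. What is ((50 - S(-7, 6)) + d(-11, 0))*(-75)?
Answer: 17700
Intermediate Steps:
S(z, u) = u + u*z**2 (S(z, u) = z**2*u + u = u*z**2 + u = u + u*z**2)
d(o, s) = 14 (d(o, s) = 7*(0 + 2) = 7*2 = 14)
((50 - S(-7, 6)) + d(-11, 0))*(-75) = ((50 - 6*(1 + (-7)**2)) + 14)*(-75) = ((50 - 6*(1 + 49)) + 14)*(-75) = ((50 - 6*50) + 14)*(-75) = ((50 - 1*300) + 14)*(-75) = ((50 - 300) + 14)*(-75) = (-250 + 14)*(-75) = -236*(-75) = 17700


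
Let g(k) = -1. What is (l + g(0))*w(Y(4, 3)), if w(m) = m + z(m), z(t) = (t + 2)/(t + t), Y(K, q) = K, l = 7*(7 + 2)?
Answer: 589/2 ≈ 294.50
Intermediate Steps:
l = 63 (l = 7*9 = 63)
z(t) = (2 + t)/(2*t) (z(t) = (2 + t)/((2*t)) = (2 + t)*(1/(2*t)) = (2 + t)/(2*t))
w(m) = m + (2 + m)/(2*m)
(l + g(0))*w(Y(4, 3)) = (63 - 1)*(½ + 4 + 1/4) = 62*(½ + 4 + ¼) = 62*(19/4) = 589/2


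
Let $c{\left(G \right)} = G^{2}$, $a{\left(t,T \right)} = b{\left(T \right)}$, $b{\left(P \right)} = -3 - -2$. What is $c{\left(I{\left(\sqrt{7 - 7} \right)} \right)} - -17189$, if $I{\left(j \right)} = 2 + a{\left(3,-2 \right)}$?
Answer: $17190$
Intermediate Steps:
$b{\left(P \right)} = -1$ ($b{\left(P \right)} = -3 + 2 = -1$)
$a{\left(t,T \right)} = -1$
$I{\left(j \right)} = 1$ ($I{\left(j \right)} = 2 - 1 = 1$)
$c{\left(I{\left(\sqrt{7 - 7} \right)} \right)} - -17189 = 1^{2} - -17189 = 1 + 17189 = 17190$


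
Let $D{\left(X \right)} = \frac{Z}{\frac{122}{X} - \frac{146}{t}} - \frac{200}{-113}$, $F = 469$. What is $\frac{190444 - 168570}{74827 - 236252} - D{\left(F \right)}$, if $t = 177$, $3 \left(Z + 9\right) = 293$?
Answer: $\frac{13263341213559}{85513925200} \approx 155.1$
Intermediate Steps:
$Z = \frac{266}{3}$ ($Z = -9 + \frac{1}{3} \cdot 293 = -9 + \frac{293}{3} = \frac{266}{3} \approx 88.667$)
$D{\left(X \right)} = \frac{200}{113} + \frac{266}{3 \left(- \frac{146}{177} + \frac{122}{X}\right)}$ ($D{\left(X \right)} = \frac{266}{3 \left(\frac{122}{X} - \frac{146}{177}\right)} - \frac{200}{-113} = \frac{266}{3 \left(\frac{122}{X} - \frac{146}{177}\right)} - - \frac{200}{113} = \frac{266}{3 \left(\frac{122}{X} - \frac{146}{177}\right)} + \frac{200}{113} = \frac{266}{3 \left(- \frac{146}{177} + \frac{122}{X}\right)} + \frac{200}{113} = \frac{200}{113} + \frac{266}{3 \left(- \frac{146}{177} + \frac{122}{X}\right)}$)
$\frac{190444 - 168570}{74827 - 236252} - D{\left(F \right)} = \frac{190444 - 168570}{74827 - 236252} - \frac{-2159400 - 409020059}{113 \left(-10797 + 73 \cdot 469\right)} = \frac{21874}{-161425} - \frac{-2159400 - 409020059}{113 \left(-10797 + 34237\right)} = 21874 \left(- \frac{1}{161425}\right) - \frac{1}{113} \cdot \frac{1}{23440} \left(-411179459\right) = - \frac{21874}{161425} - \frac{1}{113} \cdot \frac{1}{23440} \left(-411179459\right) = - \frac{21874}{161425} - - \frac{411179459}{2648720} = - \frac{21874}{161425} + \frac{411179459}{2648720} = \frac{13263341213559}{85513925200}$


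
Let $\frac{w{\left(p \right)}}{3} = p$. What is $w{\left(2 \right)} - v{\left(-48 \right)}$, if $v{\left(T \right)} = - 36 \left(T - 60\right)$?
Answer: $-3882$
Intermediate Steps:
$w{\left(p \right)} = 3 p$
$v{\left(T \right)} = 2160 - 36 T$ ($v{\left(T \right)} = - 36 \left(-60 + T\right) = 2160 - 36 T$)
$w{\left(2 \right)} - v{\left(-48 \right)} = 3 \cdot 2 - \left(2160 - -1728\right) = 6 - \left(2160 + 1728\right) = 6 - 3888 = -3882$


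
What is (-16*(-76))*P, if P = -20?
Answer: -24320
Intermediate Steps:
(-16*(-76))*P = -16*(-76)*(-20) = 1216*(-20) = -24320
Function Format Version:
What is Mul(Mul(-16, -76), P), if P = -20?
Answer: -24320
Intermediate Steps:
Mul(Mul(-16, -76), P) = Mul(Mul(-16, -76), -20) = Mul(1216, -20) = -24320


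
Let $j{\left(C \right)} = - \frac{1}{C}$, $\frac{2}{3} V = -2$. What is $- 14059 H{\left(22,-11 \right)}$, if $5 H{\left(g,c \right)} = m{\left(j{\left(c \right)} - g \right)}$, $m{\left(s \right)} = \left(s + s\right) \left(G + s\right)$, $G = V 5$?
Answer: $- \frac{2751233828}{605} \approx -4.5475 \cdot 10^{6}$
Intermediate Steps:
$V = -3$ ($V = \frac{3}{2} \left(-2\right) = -3$)
$G = -15$ ($G = \left(-3\right) 5 = -15$)
$m{\left(s \right)} = 2 s \left(-15 + s\right)$ ($m{\left(s \right)} = \left(s + s\right) \left(-15 + s\right) = 2 s \left(-15 + s\right)$)
$H{\left(g,c \right)} = \frac{2 \left(- g - \frac{1}{c}\right) \left(-15 - g - \frac{1}{c}\right)}{5}$ ($H{\left(g,c \right)} = \frac{2 \left(- \frac{1}{c} - g\right) \left(-15 - \left(g + \frac{1}{c}\right)\right)}{5} = \frac{2 \left(- g - \frac{1}{c}\right) \left(-15 - \left(g + \frac{1}{c}\right)\right)}{5} = \frac{2 \left(- g - \frac{1}{c}\right) \left(-15 - g - \frac{1}{c}\right)}{5}$)
$- 14059 H{\left(22,-11 \right)} = - 14059 \frac{2 \left(1 - 242\right) \left(1 - 11 \left(15 + 22\right)\right)}{5 \cdot 121} = - 14059 \cdot \frac{2}{5} \cdot \frac{1}{121} \left(1 - 242\right) \left(1 - 407\right) = - 14059 \cdot \frac{2}{5} \cdot \frac{1}{121} \left(-241\right) \left(1 - 407\right) = - 14059 \cdot \frac{2}{5} \cdot \frac{1}{121} \left(-241\right) \left(-406\right) = \left(-14059\right) \frac{195692}{605} = - \frac{2751233828}{605}$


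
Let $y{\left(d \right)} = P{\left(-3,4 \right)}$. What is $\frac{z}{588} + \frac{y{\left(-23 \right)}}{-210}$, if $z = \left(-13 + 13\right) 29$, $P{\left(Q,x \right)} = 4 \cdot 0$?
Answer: $0$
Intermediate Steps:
$P{\left(Q,x \right)} = 0$
$y{\left(d \right)} = 0$
$z = 0$ ($z = 0 \cdot 29 = 0$)
$\frac{z}{588} + \frac{y{\left(-23 \right)}}{-210} = \frac{0}{588} + \frac{0}{-210} = 0 \cdot \frac{1}{588} + 0 \left(- \frac{1}{210}\right) = 0 + 0 = 0$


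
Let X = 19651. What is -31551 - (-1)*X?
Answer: -11900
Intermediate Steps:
-31551 - (-1)*X = -31551 - (-1)*19651 = -31551 - 1*(-19651) = -31551 + 19651 = -11900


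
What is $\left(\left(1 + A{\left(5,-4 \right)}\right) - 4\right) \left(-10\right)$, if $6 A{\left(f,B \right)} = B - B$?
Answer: $30$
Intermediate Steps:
$A{\left(f,B \right)} = 0$ ($A{\left(f,B \right)} = \frac{B - B}{6} = \frac{1}{6} \cdot 0 = 0$)
$\left(\left(1 + A{\left(5,-4 \right)}\right) - 4\right) \left(-10\right) = \left(\left(1 + 0\right) - 4\right) \left(-10\right) = \left(1 - 4\right) \left(-10\right) = \left(-3\right) \left(-10\right) = 30$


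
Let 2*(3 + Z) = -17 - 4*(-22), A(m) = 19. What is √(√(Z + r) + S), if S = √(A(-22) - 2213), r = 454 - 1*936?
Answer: √2*√I*√(√1798 + 2*√2194)/2 ≈ 5.8327 + 5.8327*I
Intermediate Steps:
r = -482 (r = 454 - 936 = -482)
Z = 65/2 (Z = -3 + (-17 - 4*(-22))/2 = -3 + (-17 + 88)/2 = -3 + (½)*71 = -3 + 71/2 = 65/2 ≈ 32.500)
S = I*√2194 (S = √(19 - 2213) = √(-2194) = I*√2194 ≈ 46.84*I)
√(√(Z + r) + S) = √(√(65/2 - 482) + I*√2194) = √(√(-899/2) + I*√2194) = √(I*√1798/2 + I*√2194) = √(I*√2194 + I*√1798/2)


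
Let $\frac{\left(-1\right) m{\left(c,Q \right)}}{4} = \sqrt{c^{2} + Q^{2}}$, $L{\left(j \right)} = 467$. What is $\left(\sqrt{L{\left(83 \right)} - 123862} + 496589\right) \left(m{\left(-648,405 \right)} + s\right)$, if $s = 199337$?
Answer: $\left(199337 - 324 \sqrt{89}\right) \left(496589 + i \sqrt{123395}\right) \approx 9.7471 \cdot 10^{10} + 6.8949 \cdot 10^{7} i$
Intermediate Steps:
$m{\left(c,Q \right)} = - 4 \sqrt{Q^{2} + c^{2}}$ ($m{\left(c,Q \right)} = - 4 \sqrt{c^{2} + Q^{2}} = - 4 \sqrt{Q^{2} + c^{2}}$)
$\left(\sqrt{L{\left(83 \right)} - 123862} + 496589\right) \left(m{\left(-648,405 \right)} + s\right) = \left(\sqrt{467 - 123862} + 496589\right) \left(- 4 \sqrt{405^{2} + \left(-648\right)^{2}} + 199337\right) = \left(\sqrt{-123395} + 496589\right) \left(- 4 \sqrt{164025 + 419904} + 199337\right) = \left(i \sqrt{123395} + 496589\right) \left(- 4 \sqrt{583929} + 199337\right) = \left(496589 + i \sqrt{123395}\right) \left(- 4 \cdot 81 \sqrt{89} + 199337\right) = \left(496589 + i \sqrt{123395}\right) \left(- 324 \sqrt{89} + 199337\right) = \left(496589 + i \sqrt{123395}\right) \left(199337 - 324 \sqrt{89}\right) = \left(199337 - 324 \sqrt{89}\right) \left(496589 + i \sqrt{123395}\right)$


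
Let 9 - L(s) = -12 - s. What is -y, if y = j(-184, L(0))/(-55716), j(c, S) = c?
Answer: -46/13929 ≈ -0.0033025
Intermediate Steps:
L(s) = 21 + s (L(s) = 9 - (-12 - s) = 9 + (12 + s) = 21 + s)
y = 46/13929 (y = -184/(-55716) = -184*(-1/55716) = 46/13929 ≈ 0.0033025)
-y = -1*46/13929 = -46/13929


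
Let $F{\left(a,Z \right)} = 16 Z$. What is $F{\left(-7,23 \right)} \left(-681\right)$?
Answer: $-250608$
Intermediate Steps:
$F{\left(-7,23 \right)} \left(-681\right) = 16 \cdot 23 \left(-681\right) = 368 \left(-681\right) = -250608$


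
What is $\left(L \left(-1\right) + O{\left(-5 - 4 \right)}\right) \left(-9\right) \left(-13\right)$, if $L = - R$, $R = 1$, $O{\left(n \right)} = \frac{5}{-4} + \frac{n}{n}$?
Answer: $\frac{351}{4} \approx 87.75$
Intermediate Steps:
$O{\left(n \right)} = - \frac{1}{4}$ ($O{\left(n \right)} = 5 \left(- \frac{1}{4}\right) + 1 = - \frac{5}{4} + 1 = - \frac{1}{4}$)
$L = -1$ ($L = \left(-1\right) 1 = -1$)
$\left(L \left(-1\right) + O{\left(-5 - 4 \right)}\right) \left(-9\right) \left(-13\right) = \left(\left(-1\right) \left(-1\right) - \frac{1}{4}\right) \left(-9\right) \left(-13\right) = \left(1 - \frac{1}{4}\right) \left(-9\right) \left(-13\right) = \frac{3}{4} \left(-9\right) \left(-13\right) = \left(- \frac{27}{4}\right) \left(-13\right) = \frac{351}{4}$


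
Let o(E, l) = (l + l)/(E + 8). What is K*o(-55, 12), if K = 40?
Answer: -960/47 ≈ -20.426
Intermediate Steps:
o(E, l) = 2*l/(8 + E) (o(E, l) = (2*l)/(8 + E) = 2*l/(8 + E))
K*o(-55, 12) = 40*(2*12/(8 - 55)) = 40*(2*12/(-47)) = 40*(2*12*(-1/47)) = 40*(-24/47) = -960/47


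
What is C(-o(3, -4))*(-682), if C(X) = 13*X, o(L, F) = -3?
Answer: -26598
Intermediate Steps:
C(-o(3, -4))*(-682) = (13*(-1*(-3)))*(-682) = (13*3)*(-682) = 39*(-682) = -26598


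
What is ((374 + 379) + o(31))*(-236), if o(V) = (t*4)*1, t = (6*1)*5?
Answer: -206028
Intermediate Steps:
t = 30 (t = 6*5 = 30)
o(V) = 120 (o(V) = (30*4)*1 = 120*1 = 120)
((374 + 379) + o(31))*(-236) = ((374 + 379) + 120)*(-236) = (753 + 120)*(-236) = 873*(-236) = -206028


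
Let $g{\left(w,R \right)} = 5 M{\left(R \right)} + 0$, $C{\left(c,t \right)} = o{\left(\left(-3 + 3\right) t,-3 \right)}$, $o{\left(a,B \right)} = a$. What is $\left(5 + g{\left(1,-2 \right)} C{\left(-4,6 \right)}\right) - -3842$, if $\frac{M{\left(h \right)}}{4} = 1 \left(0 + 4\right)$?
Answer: $3847$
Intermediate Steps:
$C{\left(c,t \right)} = 0$ ($C{\left(c,t \right)} = \left(-3 + 3\right) t = 0 t = 0$)
$M{\left(h \right)} = 16$ ($M{\left(h \right)} = 4 \cdot 1 \left(0 + 4\right) = 4 \cdot 1 \cdot 4 = 4 \cdot 4 = 16$)
$g{\left(w,R \right)} = 80$ ($g{\left(w,R \right)} = 5 \cdot 16 + 0 = 80 + 0 = 80$)
$\left(5 + g{\left(1,-2 \right)} C{\left(-4,6 \right)}\right) - -3842 = \left(5 + 80 \cdot 0\right) - -3842 = \left(5 + 0\right) + 3842 = 5 + 3842 = 3847$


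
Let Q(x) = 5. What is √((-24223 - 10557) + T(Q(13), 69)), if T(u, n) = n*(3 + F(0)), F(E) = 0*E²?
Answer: I*√34573 ≈ 185.94*I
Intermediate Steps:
F(E) = 0
T(u, n) = 3*n (T(u, n) = n*(3 + 0) = n*3 = 3*n)
√((-24223 - 10557) + T(Q(13), 69)) = √((-24223 - 10557) + 3*69) = √(-34780 + 207) = √(-34573) = I*√34573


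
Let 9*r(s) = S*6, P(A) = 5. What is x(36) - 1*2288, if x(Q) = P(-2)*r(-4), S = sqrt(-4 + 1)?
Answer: -2288 + 10*I*sqrt(3)/3 ≈ -2288.0 + 5.7735*I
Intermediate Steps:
S = I*sqrt(3) (S = sqrt(-3) = I*sqrt(3) ≈ 1.732*I)
r(s) = 2*I*sqrt(3)/3 (r(s) = ((I*sqrt(3))*6)/9 = (6*I*sqrt(3))/9 = 2*I*sqrt(3)/3)
x(Q) = 10*I*sqrt(3)/3 (x(Q) = 5*(2*I*sqrt(3)/3) = 10*I*sqrt(3)/3)
x(36) - 1*2288 = 10*I*sqrt(3)/3 - 1*2288 = 10*I*sqrt(3)/3 - 2288 = -2288 + 10*I*sqrt(3)/3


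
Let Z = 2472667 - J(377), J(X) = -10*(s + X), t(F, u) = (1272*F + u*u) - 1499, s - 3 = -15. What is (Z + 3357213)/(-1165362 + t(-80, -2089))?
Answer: 583353/309530 ≈ 1.8846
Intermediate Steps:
s = -12 (s = 3 - 15 = -12)
t(F, u) = -1499 + u**2 + 1272*F (t(F, u) = (1272*F + u**2) - 1499 = (u**2 + 1272*F) - 1499 = -1499 + u**2 + 1272*F)
J(X) = 120 - 10*X (J(X) = -10*(-12 + X) = 120 - 10*X)
Z = 2476317 (Z = 2472667 - (120 - 10*377) = 2472667 - (120 - 3770) = 2472667 - 1*(-3650) = 2472667 + 3650 = 2476317)
(Z + 3357213)/(-1165362 + t(-80, -2089)) = (2476317 + 3357213)/(-1165362 + (-1499 + (-2089)**2 + 1272*(-80))) = 5833530/(-1165362 + (-1499 + 4363921 - 101760)) = 5833530/(-1165362 + 4260662) = 5833530/3095300 = 5833530*(1/3095300) = 583353/309530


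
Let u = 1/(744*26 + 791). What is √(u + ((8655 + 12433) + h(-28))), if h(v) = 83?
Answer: √8583109261610/20135 ≈ 145.50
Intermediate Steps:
u = 1/20135 (u = 1/(19344 + 791) = 1/20135 ≈ 4.9665e-5)
√(u + ((8655 + 12433) + h(-28))) = √(1/20135 + ((8655 + 12433) + 83)) = √(1/20135 + (21088 + 83)) = √(1/20135 + 21171) = √(426278086/20135) = √8583109261610/20135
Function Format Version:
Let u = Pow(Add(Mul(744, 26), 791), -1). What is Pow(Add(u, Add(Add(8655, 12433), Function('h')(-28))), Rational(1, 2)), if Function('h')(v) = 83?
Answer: Mul(Rational(1, 20135), Pow(8583109261610, Rational(1, 2))) ≈ 145.50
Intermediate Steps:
u = Rational(1, 20135) (u = Pow(Add(19344, 791), -1) = Pow(20135, -1) = Rational(1, 20135) ≈ 4.9665e-5)
Pow(Add(u, Add(Add(8655, 12433), Function('h')(-28))), Rational(1, 2)) = Pow(Add(Rational(1, 20135), Add(Add(8655, 12433), 83)), Rational(1, 2)) = Pow(Add(Rational(1, 20135), Add(21088, 83)), Rational(1, 2)) = Pow(Add(Rational(1, 20135), 21171), Rational(1, 2)) = Pow(Rational(426278086, 20135), Rational(1, 2)) = Mul(Rational(1, 20135), Pow(8583109261610, Rational(1, 2)))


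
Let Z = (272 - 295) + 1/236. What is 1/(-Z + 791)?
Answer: 236/192103 ≈ 0.0012285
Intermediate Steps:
Z = -5427/236 (Z = -23 + 1/236 = -5427/236 ≈ -22.996)
1/(-Z + 791) = 1/(-1*(-5427/236) + 791) = 1/(5427/236 + 791) = 1/(192103/236) = 236/192103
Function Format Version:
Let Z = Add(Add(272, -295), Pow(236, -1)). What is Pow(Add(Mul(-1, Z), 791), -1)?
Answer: Rational(236, 192103) ≈ 0.0012285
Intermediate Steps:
Z = Rational(-5427, 236) (Z = Add(-23, Rational(1, 236)) = Rational(-5427, 236) ≈ -22.996)
Pow(Add(Mul(-1, Z), 791), -1) = Pow(Add(Mul(-1, Rational(-5427, 236)), 791), -1) = Pow(Add(Rational(5427, 236), 791), -1) = Pow(Rational(192103, 236), -1) = Rational(236, 192103)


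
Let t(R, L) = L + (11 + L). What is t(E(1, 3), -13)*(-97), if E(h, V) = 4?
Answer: 1455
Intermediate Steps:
t(R, L) = 11 + 2*L
t(E(1, 3), -13)*(-97) = (11 + 2*(-13))*(-97) = (11 - 26)*(-97) = -15*(-97) = 1455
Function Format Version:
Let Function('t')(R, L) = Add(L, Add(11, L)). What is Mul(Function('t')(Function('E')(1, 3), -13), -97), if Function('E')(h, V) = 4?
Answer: 1455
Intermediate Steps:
Function('t')(R, L) = Add(11, Mul(2, L))
Mul(Function('t')(Function('E')(1, 3), -13), -97) = Mul(Add(11, Mul(2, -13)), -97) = Mul(Add(11, -26), -97) = Mul(-15, -97) = 1455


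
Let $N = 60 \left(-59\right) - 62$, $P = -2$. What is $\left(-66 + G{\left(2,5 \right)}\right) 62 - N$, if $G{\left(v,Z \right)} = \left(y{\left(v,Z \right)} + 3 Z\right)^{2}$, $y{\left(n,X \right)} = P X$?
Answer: $1060$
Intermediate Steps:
$y{\left(n,X \right)} = - 2 X$
$N = -3602$ ($N = -3540 - 62 = -3602$)
$G{\left(v,Z \right)} = Z^{2}$ ($G{\left(v,Z \right)} = \left(- 2 Z + 3 Z\right)^{2} = Z^{2}$)
$\left(-66 + G{\left(2,5 \right)}\right) 62 - N = \left(-66 + 5^{2}\right) 62 - -3602 = \left(-66 + 25\right) 62 + 3602 = \left(-41\right) 62 + 3602 = -2542 + 3602 = 1060$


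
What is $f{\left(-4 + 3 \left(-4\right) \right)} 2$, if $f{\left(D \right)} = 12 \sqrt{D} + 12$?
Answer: $24 + 96 i \approx 24.0 + 96.0 i$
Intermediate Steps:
$f{\left(D \right)} = 12 + 12 \sqrt{D}$
$f{\left(-4 + 3 \left(-4\right) \right)} 2 = \left(12 + 12 \sqrt{-4 + 3 \left(-4\right)}\right) 2 = \left(12 + 12 \sqrt{-4 - 12}\right) 2 = \left(12 + 12 \sqrt{-16}\right) 2 = \left(12 + 12 \cdot 4 i\right) 2 = \left(12 + 48 i\right) 2 = 24 + 96 i$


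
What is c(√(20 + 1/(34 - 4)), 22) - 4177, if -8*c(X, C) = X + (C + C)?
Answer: -8365/2 - √18030/240 ≈ -4183.1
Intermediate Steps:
c(X, C) = -C/4 - X/8 (c(X, C) = -(X + (C + C))/8 = -(X + 2*C)/8 = -C/4 - X/8)
c(√(20 + 1/(34 - 4)), 22) - 4177 = (-¼*22 - √(20 + 1/(34 - 4))/8) - 4177 = (-11/2 - √(20 + 1/30)/8) - 4177 = (-11/2 - √18030/240) - 4177 = -8365/2 - √18030/240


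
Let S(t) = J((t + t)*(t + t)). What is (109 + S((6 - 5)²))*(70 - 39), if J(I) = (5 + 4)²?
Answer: 5890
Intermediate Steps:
J(I) = 81 (J(I) = 9² = 81)
S(t) = 81
(109 + S((6 - 5)²))*(70 - 39) = (109 + 81)*(70 - 39) = 190*31 = 5890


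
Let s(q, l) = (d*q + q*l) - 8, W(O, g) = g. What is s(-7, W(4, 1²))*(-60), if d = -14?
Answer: -4980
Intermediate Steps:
s(q, l) = -8 - 14*q + l*q (s(q, l) = (-14*q + q*l) - 8 = (-14*q + l*q) - 8 = -8 - 14*q + l*q)
s(-7, W(4, 1²))*(-60) = (-8 - 14*(-7) + 1²*(-7))*(-60) = (-8 + 98 + 1*(-7))*(-60) = (-8 + 98 - 7)*(-60) = 83*(-60) = -4980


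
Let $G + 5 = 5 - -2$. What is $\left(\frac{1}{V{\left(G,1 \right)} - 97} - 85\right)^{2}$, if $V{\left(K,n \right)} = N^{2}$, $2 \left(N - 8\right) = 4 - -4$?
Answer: $\frac{15952036}{2209} \approx 7221.4$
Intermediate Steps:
$G = 2$ ($G = -5 + \left(5 - -2\right) = -5 + \left(5 + 2\right) = -5 + 7 = 2$)
$N = 12$ ($N = 8 + \frac{4 - -4}{2} = 8 + \frac{4 + 4}{2} = 8 + \frac{1}{2} \cdot 8 = 8 + 4 = 12$)
$V{\left(K,n \right)} = 144$ ($V{\left(K,n \right)} = 12^{2} = 144$)
$\left(\frac{1}{V{\left(G,1 \right)} - 97} - 85\right)^{2} = \left(\frac{1}{144 - 97} - 85\right)^{2} = \left(\frac{1}{47} - 85\right)^{2} = \left(- \frac{3994}{47}\right)^{2} = \frac{15952036}{2209}$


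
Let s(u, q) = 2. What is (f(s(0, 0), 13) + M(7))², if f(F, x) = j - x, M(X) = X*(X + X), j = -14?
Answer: 5041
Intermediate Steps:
M(X) = 2*X² (M(X) = X*(2*X) = 2*X²)
f(F, x) = -14 - x
(f(s(0, 0), 13) + M(7))² = ((-14 - 1*13) + 2*7²)² = ((-14 - 13) + 2*49)² = (-27 + 98)² = 71² = 5041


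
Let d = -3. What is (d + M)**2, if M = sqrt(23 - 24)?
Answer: (3 - I)**2 ≈ 8.0 - 6.0*I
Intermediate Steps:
M = I (M = sqrt(-1) = I ≈ 1.0*I)
(d + M)**2 = (-3 + I)**2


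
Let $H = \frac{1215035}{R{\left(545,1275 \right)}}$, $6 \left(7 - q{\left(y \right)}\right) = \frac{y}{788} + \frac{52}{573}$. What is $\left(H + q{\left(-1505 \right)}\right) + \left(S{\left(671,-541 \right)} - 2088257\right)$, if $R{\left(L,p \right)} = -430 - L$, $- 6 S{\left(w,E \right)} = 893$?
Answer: $- \frac{367974649575631}{176094360} \approx -2.0896 \cdot 10^{6}$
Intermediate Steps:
$S{\left(w,E \right)} = - \frac{893}{6}$ ($S{\left(w,E \right)} = \left(- \frac{1}{6}\right) 893 = - \frac{893}{6}$)
$q{\left(y \right)} = \frac{12007}{1719} - \frac{y}{4728}$ ($q{\left(y \right)} = 7 - \frac{\frac{y}{788} + \frac{52}{573}}{6} = 7 - \frac{\frac{52}{573} + \frac{y}{788}}{6} = 7 - \left(\frac{26}{1719} + \frac{y}{4728}\right) = \frac{12007}{1719} - \frac{y}{4728}$)
$H = - \frac{243007}{195}$ ($H = \frac{1215035}{-430 - 545} = \frac{1215035}{-975} = 1215035 \left(- \frac{1}{975}\right) = - \frac{243007}{195} \approx -1246.2$)
$\left(H + q{\left(-1505 \right)}\right) + \left(S{\left(671,-541 \right)} - 2088257\right) = \left(- \frac{243007}{195} + \left(\frac{12007}{1719} - - \frac{1505}{4728}\right)\right) - \frac{12530435}{6} = \left(- \frac{243007}{195} + \left(\frac{12007}{1719} + \frac{1505}{4728}\right)\right) - \frac{12530435}{6} = \left(- \frac{243007}{195} + \frac{19785397}{2709144}\right) - \frac{12530435}{6} = - \frac{218160934531}{176094360} - \frac{12530435}{6} = - \frac{367974649575631}{176094360}$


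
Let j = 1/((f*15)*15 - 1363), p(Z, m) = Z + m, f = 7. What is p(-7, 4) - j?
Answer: -637/212 ≈ -3.0047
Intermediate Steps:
j = 1/212 (j = 1/((7*15)*15 - 1363) = 1/(105*15 - 1363) = 1/(1575 - 1363) = 1/212 ≈ 0.0047170)
p(-7, 4) - j = (-7 + 4) - 1*1/212 = -3 - 1/212 = -637/212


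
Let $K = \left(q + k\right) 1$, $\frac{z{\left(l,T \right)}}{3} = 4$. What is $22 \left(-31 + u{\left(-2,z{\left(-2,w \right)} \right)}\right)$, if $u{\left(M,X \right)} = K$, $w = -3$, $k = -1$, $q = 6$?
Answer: $-572$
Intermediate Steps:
$z{\left(l,T \right)} = 12$ ($z{\left(l,T \right)} = 3 \cdot 4 = 12$)
$K = 5$ ($K = \left(6 - 1\right) 1 = 5 \cdot 1 = 5$)
$u{\left(M,X \right)} = 5$
$22 \left(-31 + u{\left(-2,z{\left(-2,w \right)} \right)}\right) = 22 \left(-31 + 5\right) = 22 \left(-26\right) = -572$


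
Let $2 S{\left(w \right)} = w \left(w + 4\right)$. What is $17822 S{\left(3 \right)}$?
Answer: $187131$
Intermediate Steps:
$S{\left(w \right)} = \frac{w \left(4 + w\right)}{2}$ ($S{\left(w \right)} = \frac{w \left(w + 4\right)}{2} = \frac{w \left(4 + w\right)}{2}$)
$17822 S{\left(3 \right)} = 17822 \cdot \frac{1}{2} \cdot 3 \left(4 + 3\right) = 17822 \cdot \frac{1}{2} \cdot 3 \cdot 7 = 17822 \cdot \frac{21}{2} = 187131$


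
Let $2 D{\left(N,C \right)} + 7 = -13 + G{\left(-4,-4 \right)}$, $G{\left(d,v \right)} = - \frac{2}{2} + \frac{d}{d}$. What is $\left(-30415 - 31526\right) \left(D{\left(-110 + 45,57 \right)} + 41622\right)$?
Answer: $-2577488892$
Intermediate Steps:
$G{\left(d,v \right)} = 0$ ($G{\left(d,v \right)} = \left(-2\right) \frac{1}{2} + 1 = -1 + 1 = 0$)
$D{\left(N,C \right)} = -10$ ($D{\left(N,C \right)} = - \frac{7}{2} + \frac{-13 + 0}{2} = - \frac{7}{2} + \frac{1}{2} \left(-13\right) = - \frac{7}{2} - \frac{13}{2} = -10$)
$\left(-30415 - 31526\right) \left(D{\left(-110 + 45,57 \right)} + 41622\right) = \left(-30415 - 31526\right) \left(-10 + 41622\right) = \left(-61941\right) 41612 = -2577488892$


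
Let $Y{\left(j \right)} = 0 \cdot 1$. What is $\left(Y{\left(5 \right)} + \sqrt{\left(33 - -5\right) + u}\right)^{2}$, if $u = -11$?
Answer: $27$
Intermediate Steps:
$Y{\left(j \right)} = 0$
$\left(Y{\left(5 \right)} + \sqrt{\left(33 - -5\right) + u}\right)^{2} = \left(0 + \sqrt{\left(33 - -5\right) - 11}\right)^{2} = \left(0 + \sqrt{\left(33 + 5\right) - 11}\right)^{2} = \left(0 + \sqrt{38 - 11}\right)^{2} = \left(0 + \sqrt{27}\right)^{2} = \left(0 + 3 \sqrt{3}\right)^{2} = \left(3 \sqrt{3}\right)^{2} = 27$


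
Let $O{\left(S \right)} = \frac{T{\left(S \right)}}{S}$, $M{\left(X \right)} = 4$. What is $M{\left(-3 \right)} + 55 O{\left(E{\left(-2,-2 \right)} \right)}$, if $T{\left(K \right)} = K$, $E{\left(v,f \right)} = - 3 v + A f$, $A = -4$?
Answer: $59$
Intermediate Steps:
$E{\left(v,f \right)} = - 4 f - 3 v$ ($E{\left(v,f \right)} = - 3 v - 4 f = - 4 f - 3 v$)
$O{\left(S \right)} = 1$ ($O{\left(S \right)} = \frac{S}{S} = 1$)
$M{\left(-3 \right)} + 55 O{\left(E{\left(-2,-2 \right)} \right)} = 4 + 55 \cdot 1 = 4 + 55 = 59$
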